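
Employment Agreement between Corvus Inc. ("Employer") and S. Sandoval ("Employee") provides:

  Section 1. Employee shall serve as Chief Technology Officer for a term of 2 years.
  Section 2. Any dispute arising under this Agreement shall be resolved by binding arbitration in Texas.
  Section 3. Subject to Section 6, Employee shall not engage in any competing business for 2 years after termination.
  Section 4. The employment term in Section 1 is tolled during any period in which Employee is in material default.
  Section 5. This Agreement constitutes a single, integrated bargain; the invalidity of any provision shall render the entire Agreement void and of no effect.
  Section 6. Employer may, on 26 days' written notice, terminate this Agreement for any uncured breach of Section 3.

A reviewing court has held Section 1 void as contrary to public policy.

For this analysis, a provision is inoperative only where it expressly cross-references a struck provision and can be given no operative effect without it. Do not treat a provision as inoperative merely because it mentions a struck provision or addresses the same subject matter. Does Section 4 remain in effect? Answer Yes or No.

Section 1 is struck. Section 4 operates only by reference to Section 1, so it falls with Section 1. Section 5 provides that the Agreement is not severable, so the invalidity of any one provision voids the entire Agreement. No provision of the Agreement survives. Section 4 is among the inoperative provisions, so the answer is no.

No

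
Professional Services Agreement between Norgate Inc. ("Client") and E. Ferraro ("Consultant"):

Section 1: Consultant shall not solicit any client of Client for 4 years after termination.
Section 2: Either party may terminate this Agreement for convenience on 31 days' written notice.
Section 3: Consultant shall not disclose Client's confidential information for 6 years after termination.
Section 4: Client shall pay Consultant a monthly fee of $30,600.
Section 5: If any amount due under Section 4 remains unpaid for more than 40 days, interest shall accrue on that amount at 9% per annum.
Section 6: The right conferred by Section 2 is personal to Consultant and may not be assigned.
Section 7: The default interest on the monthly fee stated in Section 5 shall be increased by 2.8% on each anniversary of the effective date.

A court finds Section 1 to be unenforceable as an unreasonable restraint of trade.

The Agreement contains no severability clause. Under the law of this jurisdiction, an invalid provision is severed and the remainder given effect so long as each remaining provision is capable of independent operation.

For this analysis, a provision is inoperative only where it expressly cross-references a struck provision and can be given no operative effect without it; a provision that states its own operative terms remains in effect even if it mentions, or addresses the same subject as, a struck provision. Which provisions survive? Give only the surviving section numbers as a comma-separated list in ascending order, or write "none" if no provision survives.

Section 1 is struck. Nothing else in the Agreement is defined by reference to Section 1. Under the stated default rule, only provisions that cannot operate independently fall away; the rest are enforced. The provisions still in force are Section 2, Section 3, Section 4, Section 5, Section 6, and Section 7.

2, 3, 4, 5, 6, 7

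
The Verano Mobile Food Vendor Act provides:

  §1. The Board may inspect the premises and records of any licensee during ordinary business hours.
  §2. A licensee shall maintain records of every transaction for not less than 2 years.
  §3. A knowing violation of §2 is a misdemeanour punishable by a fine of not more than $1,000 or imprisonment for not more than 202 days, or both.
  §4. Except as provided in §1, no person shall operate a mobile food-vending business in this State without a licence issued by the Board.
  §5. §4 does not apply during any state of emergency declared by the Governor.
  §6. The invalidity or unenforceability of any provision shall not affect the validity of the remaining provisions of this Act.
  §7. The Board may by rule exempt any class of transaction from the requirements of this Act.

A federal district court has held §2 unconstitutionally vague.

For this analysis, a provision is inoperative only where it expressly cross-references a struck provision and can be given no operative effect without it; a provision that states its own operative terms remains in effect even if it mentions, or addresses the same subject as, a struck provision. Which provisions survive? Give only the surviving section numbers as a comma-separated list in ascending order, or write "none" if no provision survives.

§2 is struck. §3 has no operative effect of its own apart from §2 and is therefore inoperative. §6 is a severability clause and preserves every provision that can still be given independent effect. §1, §4, §5, §6, and §7 remain in effect.

1, 4, 5, 6, 7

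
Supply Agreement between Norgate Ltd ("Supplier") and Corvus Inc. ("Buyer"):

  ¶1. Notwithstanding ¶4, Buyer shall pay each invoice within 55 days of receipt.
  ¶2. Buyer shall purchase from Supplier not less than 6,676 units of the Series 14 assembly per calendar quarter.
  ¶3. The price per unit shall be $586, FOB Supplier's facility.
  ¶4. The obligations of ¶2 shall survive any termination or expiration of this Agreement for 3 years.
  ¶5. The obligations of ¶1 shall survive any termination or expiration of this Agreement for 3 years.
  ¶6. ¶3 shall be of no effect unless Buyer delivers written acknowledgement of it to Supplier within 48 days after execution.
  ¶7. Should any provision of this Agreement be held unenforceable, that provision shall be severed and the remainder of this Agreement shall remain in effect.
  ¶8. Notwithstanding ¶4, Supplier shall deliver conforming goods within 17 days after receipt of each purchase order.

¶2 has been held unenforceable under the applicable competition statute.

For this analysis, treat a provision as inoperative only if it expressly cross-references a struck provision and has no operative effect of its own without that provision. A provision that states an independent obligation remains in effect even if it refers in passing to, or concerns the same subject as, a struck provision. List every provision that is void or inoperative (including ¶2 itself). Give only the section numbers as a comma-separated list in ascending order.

¶2 is struck. ¶4 operates only by reference to ¶2, so it falls with ¶2. ¶8 mentions ¶4 but its own obligation stands independently of ¶4, so ¶8 is not affected. Although ¶1 refers to ¶4, its operative terms do not depend on ¶4, so it remains in effect. ¶7 is a severability clause and preserves every provision that can still be given independent effect. That leaves ¶1, ¶3, ¶5, ¶6, ¶7, and ¶8 in effect.

2, 4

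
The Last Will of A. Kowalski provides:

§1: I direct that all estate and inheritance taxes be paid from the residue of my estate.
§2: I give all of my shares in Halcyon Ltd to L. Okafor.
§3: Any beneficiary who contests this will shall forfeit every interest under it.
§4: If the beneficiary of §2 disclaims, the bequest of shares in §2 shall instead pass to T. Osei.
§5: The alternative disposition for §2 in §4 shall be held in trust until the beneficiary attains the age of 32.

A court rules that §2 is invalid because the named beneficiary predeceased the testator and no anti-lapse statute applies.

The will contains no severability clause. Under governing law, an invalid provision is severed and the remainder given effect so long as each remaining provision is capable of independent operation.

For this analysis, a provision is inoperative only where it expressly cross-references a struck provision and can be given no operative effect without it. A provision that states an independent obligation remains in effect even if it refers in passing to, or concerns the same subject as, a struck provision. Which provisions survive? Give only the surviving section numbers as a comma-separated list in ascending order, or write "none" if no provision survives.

§2 is struck. §4 has no operative effect of its own apart from §2 and is therefore inoperative. §5 operates only by reference to §4, so it falls with §4. Under the stated default rule, only provisions that cannot operate independently fall away; the rest are enforced. That leaves §1 and §3 in effect.

1, 3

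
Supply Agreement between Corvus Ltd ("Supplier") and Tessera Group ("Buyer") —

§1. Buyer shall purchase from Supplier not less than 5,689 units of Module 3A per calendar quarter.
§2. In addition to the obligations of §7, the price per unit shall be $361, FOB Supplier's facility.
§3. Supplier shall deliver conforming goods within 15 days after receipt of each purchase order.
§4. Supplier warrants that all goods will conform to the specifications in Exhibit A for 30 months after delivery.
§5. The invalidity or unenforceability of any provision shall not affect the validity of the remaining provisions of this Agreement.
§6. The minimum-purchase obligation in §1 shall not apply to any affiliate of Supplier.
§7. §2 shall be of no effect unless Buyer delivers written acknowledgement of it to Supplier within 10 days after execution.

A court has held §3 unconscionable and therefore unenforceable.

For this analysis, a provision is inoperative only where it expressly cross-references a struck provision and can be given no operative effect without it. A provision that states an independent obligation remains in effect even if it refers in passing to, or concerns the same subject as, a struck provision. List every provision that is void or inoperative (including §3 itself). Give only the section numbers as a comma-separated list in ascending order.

3

§3 is struck. Nothing else in the Agreement is defined by reference to §3. §5 is a severability clause and preserves every provision that can still be given independent effect. §1, §2, §4, §5, §6, and §7 remain in effect.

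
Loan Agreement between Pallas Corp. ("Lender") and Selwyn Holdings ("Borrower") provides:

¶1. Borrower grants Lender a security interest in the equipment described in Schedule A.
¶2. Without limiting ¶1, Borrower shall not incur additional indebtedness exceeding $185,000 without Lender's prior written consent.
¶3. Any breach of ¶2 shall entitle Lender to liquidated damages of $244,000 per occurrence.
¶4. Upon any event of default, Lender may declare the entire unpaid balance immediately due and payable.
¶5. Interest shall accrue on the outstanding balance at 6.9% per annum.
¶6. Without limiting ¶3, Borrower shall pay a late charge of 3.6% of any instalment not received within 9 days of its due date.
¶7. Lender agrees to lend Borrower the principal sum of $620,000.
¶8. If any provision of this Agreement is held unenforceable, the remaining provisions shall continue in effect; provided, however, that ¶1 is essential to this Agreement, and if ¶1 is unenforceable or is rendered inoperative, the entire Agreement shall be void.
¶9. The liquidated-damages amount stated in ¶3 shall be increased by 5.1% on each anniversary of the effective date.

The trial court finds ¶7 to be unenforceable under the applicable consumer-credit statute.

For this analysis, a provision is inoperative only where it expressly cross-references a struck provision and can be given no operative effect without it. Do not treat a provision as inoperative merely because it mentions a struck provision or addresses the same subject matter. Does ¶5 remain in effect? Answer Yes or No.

¶7 is struck. Nothing else in the Agreement is defined by reference to ¶7. ¶8 makes ¶1 an essential term, but ¶1 is unaffected, so the severability proviso in ¶8 preserves the remaining provisions. The provisions still in force are ¶1, ¶2, ¶3, ¶4, ¶5, ¶6, ¶8, and ¶9. ¶5 is among the surviving provisions, so the answer is yes.

Yes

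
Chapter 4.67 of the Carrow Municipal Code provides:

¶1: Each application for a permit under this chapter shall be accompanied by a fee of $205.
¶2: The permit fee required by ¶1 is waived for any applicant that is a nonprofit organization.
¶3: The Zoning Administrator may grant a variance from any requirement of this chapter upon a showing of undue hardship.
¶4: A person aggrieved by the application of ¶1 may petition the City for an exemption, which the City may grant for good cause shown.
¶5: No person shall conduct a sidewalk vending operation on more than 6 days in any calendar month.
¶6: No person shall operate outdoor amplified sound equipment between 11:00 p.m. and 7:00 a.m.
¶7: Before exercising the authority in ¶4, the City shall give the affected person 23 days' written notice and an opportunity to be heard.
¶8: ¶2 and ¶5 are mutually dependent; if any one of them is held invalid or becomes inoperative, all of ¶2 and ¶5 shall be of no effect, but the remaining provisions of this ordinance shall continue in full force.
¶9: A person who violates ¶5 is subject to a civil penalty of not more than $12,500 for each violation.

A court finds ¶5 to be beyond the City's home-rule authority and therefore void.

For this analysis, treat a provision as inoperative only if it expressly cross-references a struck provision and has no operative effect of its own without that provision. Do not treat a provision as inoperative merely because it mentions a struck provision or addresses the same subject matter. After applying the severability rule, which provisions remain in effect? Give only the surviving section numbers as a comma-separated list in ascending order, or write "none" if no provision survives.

1, 3, 4, 6, 7, 8

¶5 is struck. ¶9 operates only by reference to ¶5, so it falls with ¶5. ¶8 declares ¶2 and ¶5 mutually dependent; since one of them has fallen, all of them are of no effect. That brings down ¶2 as well. The remainder continues in force under ¶8. ¶1, ¶3, ¶4, ¶6, ¶7, and ¶8 remain in effect.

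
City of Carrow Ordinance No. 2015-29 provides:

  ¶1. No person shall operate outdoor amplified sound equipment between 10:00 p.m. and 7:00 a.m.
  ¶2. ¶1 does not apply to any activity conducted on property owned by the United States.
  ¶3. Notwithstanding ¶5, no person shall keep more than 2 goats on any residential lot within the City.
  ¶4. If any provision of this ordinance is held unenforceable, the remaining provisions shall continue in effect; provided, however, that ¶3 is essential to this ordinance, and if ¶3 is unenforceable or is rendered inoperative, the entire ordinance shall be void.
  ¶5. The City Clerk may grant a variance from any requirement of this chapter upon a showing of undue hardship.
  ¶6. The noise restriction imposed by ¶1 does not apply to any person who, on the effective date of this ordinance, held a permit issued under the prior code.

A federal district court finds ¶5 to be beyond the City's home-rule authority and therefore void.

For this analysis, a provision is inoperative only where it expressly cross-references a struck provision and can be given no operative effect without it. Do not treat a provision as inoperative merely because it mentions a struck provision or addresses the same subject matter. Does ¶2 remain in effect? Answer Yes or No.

¶5 is struck. ¶3 mentions ¶5 but its own obligation stands independently of ¶5, so ¶3 is not affected. Nothing else in the ordinance is defined by reference to ¶5. ¶4 makes ¶3 an essential term, but ¶3 is unaffected, so the severability proviso in ¶4 preserves the remaining provisions. ¶1, ¶2, ¶3, ¶4, and ¶6 remain in effect. ¶2 is among the surviving provisions, so the answer is yes.

Yes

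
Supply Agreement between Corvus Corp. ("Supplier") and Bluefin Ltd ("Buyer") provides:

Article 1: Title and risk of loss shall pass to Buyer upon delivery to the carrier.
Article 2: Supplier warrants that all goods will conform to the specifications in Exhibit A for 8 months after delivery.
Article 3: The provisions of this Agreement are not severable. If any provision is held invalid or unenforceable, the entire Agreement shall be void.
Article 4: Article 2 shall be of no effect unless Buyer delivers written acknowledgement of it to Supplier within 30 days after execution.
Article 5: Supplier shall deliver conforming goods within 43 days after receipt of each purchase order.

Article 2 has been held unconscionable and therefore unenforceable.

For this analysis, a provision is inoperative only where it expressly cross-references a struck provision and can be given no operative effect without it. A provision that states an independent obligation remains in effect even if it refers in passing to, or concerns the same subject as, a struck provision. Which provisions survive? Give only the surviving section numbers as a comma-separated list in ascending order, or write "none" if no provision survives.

none

Article 2 is struck. Article 4 operates only by reference to Article 2, so it falls with Article 2. Article 3 provides that the Agreement is not severable, so the invalidity of any one provision voids the entire Agreement. No provision of the Agreement survives.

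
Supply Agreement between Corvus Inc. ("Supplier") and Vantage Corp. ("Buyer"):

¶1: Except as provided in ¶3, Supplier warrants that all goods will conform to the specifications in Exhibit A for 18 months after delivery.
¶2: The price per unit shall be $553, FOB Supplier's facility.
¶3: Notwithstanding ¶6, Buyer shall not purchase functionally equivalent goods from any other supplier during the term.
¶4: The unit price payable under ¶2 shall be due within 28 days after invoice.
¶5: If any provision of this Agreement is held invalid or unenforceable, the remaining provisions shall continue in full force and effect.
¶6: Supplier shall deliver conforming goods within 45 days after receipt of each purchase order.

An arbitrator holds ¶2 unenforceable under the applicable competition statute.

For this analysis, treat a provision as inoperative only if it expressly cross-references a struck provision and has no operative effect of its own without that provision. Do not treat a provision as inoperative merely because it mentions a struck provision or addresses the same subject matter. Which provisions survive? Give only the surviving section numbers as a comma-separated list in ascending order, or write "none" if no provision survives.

1, 3, 5, 6

¶2 is struck. ¶4 does nothing except set the payment deadline for the unit price by reference to ¶2; with ¶2 gone it has no independent effect and is inoperative. Under the severability clause in ¶5, the remaining provisions continue in force. That leaves ¶1, ¶3, ¶5, and ¶6 in effect.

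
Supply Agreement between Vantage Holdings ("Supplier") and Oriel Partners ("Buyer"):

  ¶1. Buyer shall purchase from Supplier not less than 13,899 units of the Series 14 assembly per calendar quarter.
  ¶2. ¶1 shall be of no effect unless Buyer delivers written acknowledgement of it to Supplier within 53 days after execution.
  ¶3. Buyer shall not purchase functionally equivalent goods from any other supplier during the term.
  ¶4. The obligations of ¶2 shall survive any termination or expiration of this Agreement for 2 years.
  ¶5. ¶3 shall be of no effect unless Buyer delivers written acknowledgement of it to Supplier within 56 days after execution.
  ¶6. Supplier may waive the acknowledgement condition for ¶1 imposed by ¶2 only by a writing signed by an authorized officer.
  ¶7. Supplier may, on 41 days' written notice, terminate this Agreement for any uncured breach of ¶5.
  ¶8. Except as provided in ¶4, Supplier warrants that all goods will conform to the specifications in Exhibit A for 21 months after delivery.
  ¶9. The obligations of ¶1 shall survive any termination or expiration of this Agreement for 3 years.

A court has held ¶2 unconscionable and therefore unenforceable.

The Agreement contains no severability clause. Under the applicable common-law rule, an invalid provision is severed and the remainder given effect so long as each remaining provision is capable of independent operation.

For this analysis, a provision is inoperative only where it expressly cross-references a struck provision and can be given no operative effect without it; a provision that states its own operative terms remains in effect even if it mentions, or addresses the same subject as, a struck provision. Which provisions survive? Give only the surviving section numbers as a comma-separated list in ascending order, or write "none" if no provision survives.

¶2 is struck. The only function of ¶4 is the survival period for ¶2, so it cannot stand once ¶2 is removed. ¶6 operates only by reference to ¶2, so it falls with ¶2. Although ¶8 refers to ¶4, its operative terms do not depend on ¶4, so it remains in effect. Under the stated default rule, only provisions that cannot operate independently fall away; the rest are enforced. The provisions still in force are ¶1, ¶3, ¶5, ¶7, ¶8, and ¶9.

1, 3, 5, 7, 8, 9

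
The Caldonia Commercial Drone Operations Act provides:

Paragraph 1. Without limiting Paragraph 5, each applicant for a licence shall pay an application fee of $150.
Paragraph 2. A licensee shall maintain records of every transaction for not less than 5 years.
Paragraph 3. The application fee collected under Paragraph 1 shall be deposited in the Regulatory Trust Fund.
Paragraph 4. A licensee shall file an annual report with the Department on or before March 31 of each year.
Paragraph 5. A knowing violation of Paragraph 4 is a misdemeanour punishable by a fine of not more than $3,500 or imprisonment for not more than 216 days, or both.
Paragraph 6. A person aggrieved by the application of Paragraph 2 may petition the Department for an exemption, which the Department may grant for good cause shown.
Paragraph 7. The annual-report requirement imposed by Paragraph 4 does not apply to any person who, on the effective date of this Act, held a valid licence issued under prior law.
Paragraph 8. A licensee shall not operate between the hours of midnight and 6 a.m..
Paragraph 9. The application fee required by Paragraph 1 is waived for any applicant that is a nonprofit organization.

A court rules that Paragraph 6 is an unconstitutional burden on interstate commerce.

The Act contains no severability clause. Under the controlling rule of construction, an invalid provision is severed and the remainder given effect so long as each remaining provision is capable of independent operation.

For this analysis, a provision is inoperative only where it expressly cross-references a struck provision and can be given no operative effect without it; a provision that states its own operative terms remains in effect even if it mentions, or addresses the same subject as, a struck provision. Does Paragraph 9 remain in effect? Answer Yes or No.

Paragraph 6 is struck. Nothing else in the Act is defined by reference to Paragraph 6. Under the stated default rule, only provisions that cannot operate independently fall away; the rest are enforced. Paragraph 1, Paragraph 2, Paragraph 3, Paragraph 4, Paragraph 5, Paragraph 7, Paragraph 8, and Paragraph 9 remain in effect. Paragraph 9 is among the surviving provisions, so the answer is yes.

Yes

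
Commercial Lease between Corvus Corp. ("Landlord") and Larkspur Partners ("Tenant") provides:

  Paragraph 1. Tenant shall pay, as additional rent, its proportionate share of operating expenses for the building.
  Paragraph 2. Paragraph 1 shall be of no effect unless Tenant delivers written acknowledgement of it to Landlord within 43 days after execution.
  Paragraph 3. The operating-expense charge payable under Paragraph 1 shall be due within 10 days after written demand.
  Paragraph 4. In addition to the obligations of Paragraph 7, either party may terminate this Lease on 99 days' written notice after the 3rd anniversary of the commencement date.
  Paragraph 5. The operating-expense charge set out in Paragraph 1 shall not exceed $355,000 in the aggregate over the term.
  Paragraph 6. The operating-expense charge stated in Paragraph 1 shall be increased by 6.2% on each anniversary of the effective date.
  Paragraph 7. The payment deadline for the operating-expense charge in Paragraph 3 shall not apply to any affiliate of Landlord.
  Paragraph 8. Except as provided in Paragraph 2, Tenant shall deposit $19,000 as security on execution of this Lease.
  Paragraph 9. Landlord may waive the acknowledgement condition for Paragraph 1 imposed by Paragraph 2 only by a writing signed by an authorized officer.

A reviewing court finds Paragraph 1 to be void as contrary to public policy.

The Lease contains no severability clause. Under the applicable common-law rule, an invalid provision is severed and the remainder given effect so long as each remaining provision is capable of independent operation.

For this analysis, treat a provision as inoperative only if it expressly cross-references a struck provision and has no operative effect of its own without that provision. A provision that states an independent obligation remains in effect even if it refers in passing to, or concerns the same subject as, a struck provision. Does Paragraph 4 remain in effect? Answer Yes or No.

Yes

Paragraph 1 is struck. Paragraph 2 merely fixes the acknowledgement condition for Paragraph 1; with Paragraph 1 gone it has nothing to operate on and falls away. The whole of Paragraph 3 is the payment deadline for the operating-expense charge, defined by reference to Paragraph 1, so Paragraph 3 cannot stand once Paragraph 1 is removed. The whole of Paragraph 5 is the aggregate cap on the operating-expense charge, defined by reference to Paragraph 1, so Paragraph 5 cannot stand once Paragraph 1 is removed. Paragraph 6 does nothing except set the escalation of the operating-expense charge by reference to Paragraph 1; with Paragraph 1 gone it has no independent effect and is inoperative. Paragraph 7 has no operative effect of its own apart from Paragraph 3 and is therefore inoperative. Paragraph 9 merely fixes the waiver condition for Paragraph 2; with Paragraph 2 gone it has nothing to operate on and falls away. Paragraph 4 mentions Paragraph 7 but its own obligation stands independently of Paragraph 7, so Paragraph 4 is not affected. Although Paragraph 8 refers to Paragraph 2, its operative terms do not depend on Paragraph 2, so it remains in effect. With no severability clause, the stated default rule severs what cannot stand and enforces each remaining provision that can operate on its own. That leaves Paragraph 4 and Paragraph 8 in effect. Paragraph 4 is among the surviving provisions, so the answer is yes.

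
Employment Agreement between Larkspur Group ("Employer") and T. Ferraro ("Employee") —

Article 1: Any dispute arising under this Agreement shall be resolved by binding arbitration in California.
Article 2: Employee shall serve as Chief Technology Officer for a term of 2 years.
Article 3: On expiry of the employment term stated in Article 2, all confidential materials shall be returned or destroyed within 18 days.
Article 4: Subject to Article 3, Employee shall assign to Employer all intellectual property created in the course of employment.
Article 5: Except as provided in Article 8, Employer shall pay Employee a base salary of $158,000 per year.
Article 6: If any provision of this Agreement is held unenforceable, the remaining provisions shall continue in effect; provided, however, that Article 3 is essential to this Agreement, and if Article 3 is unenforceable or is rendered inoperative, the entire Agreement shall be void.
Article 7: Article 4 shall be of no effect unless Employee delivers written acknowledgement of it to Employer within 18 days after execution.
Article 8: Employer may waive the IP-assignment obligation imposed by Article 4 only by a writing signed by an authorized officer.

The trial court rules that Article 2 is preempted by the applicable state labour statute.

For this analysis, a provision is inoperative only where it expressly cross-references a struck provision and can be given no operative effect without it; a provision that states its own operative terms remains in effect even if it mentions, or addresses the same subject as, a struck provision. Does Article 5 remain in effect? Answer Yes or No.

Article 2 is struck. Article 3 has no operative effect of its own apart from Article 2 and is therefore inoperative. Article 6 makes Article 3 an essential term, and Article 3 has been rendered inoperative by the cascade; under Article 6, the entire Agreement is therefore void. No provision of the Agreement survives. Article 5 is among the inoperative provisions, so the answer is no.

No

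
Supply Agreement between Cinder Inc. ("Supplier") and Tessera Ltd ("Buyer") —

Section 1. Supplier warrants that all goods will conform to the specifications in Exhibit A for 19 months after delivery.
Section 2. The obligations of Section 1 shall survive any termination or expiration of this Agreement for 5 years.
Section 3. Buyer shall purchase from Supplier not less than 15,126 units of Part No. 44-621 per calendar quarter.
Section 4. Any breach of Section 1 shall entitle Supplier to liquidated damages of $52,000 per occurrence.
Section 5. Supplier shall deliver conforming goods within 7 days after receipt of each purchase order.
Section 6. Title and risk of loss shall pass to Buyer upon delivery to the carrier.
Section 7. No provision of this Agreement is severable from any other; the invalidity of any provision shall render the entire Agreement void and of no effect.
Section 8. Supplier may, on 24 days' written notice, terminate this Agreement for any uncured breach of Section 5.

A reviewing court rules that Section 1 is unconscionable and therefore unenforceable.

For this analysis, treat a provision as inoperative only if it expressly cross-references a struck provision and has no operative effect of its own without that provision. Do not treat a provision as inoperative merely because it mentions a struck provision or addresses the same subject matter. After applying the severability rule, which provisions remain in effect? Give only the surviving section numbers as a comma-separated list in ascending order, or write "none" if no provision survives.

none

Section 1 is struck. Section 2 has no operative effect of its own apart from Section 1 and is therefore inoperative. Section 4 has no operative effect of its own apart from Section 1 and is therefore inoperative. Section 7 provides that the Agreement is not severable, so the invalidity of any one provision voids the entire Agreement. No provision of the Agreement survives.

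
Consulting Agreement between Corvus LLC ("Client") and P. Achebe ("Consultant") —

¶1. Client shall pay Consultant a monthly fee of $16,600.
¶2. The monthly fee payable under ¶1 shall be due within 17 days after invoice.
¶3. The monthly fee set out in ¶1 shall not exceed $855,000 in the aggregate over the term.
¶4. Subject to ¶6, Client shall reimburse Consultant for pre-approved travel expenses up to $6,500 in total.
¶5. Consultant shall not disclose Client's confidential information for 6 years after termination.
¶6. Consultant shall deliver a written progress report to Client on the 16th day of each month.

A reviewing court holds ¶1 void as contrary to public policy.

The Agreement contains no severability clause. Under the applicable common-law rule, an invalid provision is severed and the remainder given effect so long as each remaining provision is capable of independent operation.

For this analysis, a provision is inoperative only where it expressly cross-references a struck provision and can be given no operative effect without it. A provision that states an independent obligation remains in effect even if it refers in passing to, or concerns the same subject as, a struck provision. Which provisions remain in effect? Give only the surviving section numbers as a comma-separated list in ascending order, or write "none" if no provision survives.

¶1 is struck. ¶2 does nothing except set the payment deadline for the monthly fee by reference to ¶1; with ¶1 gone it has no independent effect and is inoperative. ¶3 operates only by reference to ¶1, so it falls with ¶1. Under the stated default rule, only provisions that cannot operate independently fall away; the rest are enforced. The provisions still in force are ¶4, ¶5, and ¶6.

4, 5, 6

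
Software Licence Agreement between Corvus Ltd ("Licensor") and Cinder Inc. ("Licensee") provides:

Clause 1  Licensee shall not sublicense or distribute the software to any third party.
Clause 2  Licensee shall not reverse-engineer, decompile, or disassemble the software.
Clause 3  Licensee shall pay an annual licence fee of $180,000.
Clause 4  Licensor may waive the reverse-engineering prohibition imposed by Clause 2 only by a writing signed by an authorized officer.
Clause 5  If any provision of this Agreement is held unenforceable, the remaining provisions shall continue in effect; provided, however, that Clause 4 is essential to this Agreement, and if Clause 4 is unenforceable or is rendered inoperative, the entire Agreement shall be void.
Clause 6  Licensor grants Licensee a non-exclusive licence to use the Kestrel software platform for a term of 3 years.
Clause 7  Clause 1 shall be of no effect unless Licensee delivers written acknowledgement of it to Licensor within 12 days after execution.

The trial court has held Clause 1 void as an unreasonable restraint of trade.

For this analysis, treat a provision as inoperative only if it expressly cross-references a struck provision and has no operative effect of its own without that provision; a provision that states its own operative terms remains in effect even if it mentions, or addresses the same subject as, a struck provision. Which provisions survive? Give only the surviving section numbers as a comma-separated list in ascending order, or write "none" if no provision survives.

Clause 1 is struck. The only function of Clause 7 is the acknowledgement condition for Clause 1, so it cannot stand once Clause 1 is removed. Clause 5 makes Clause 4 an essential term, but Clause 4 is unaffected, so the severability proviso in Clause 5 preserves the remaining provisions. The provisions still in force are Clause 2, Clause 3, Clause 4, Clause 5, and Clause 6.

2, 3, 4, 5, 6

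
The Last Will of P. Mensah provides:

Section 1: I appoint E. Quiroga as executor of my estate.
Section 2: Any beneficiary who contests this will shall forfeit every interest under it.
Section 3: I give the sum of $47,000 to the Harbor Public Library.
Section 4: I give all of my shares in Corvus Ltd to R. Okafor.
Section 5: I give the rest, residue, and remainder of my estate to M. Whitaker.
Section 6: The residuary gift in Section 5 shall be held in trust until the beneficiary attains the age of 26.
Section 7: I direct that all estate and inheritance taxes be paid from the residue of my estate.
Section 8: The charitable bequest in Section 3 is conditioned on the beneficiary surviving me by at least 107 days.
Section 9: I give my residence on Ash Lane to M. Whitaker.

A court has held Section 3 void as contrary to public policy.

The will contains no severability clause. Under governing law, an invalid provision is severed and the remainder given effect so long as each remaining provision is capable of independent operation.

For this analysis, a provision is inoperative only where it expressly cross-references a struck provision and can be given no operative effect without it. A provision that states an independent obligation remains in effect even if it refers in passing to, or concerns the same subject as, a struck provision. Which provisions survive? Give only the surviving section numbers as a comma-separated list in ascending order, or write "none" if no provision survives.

1, 2, 4, 5, 6, 7, 9

Section 3 is struck. Section 8 has no operative effect of its own apart from Section 3 and is therefore inoperative. Under the stated default rule, only provisions that cannot operate independently fall away; the rest are enforced. Section 1, Section 2, Section 4, Section 5, Section 6, Section 7, and Section 9 remain in effect.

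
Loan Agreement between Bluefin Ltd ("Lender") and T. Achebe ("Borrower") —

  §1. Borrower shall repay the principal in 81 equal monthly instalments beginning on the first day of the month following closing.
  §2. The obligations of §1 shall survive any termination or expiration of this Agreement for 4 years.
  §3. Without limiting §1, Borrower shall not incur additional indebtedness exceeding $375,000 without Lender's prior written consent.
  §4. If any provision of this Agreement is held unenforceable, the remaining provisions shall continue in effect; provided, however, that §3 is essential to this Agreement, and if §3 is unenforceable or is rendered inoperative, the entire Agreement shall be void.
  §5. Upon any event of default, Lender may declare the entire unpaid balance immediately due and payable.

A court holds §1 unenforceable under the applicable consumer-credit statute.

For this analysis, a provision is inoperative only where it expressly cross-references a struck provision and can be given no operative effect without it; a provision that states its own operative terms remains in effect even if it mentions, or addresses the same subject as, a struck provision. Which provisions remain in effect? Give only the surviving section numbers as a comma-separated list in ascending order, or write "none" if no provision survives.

§1 is struck. The only function of §2 is the survival period for §1, so it cannot stand once §1 is removed. Although §3 refers to §1, its operative terms do not depend on §1, so it remains in effect. §4 makes §3 an essential term, but §3 is unaffected, so the severability proviso in §4 preserves the remaining provisions. §3, §4, and §5 remain in effect.

3, 4, 5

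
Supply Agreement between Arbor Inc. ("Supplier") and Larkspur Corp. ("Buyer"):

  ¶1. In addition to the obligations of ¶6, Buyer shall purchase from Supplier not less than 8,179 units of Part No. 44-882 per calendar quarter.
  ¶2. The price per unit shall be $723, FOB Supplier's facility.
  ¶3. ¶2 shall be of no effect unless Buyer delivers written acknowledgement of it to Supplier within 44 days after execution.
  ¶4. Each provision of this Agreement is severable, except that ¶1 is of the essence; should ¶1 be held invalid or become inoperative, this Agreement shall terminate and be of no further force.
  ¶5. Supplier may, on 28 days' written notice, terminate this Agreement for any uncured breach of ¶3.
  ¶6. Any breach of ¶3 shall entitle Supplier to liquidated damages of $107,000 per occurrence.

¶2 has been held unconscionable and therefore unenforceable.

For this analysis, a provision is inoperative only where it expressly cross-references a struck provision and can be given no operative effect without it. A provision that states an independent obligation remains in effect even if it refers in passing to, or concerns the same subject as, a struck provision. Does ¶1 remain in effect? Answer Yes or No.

¶2 is struck. ¶3 has no operative effect of its own apart from ¶2 and is therefore inoperative. ¶5 has no operative effect of its own apart from ¶3 and is therefore inoperative. The whole of ¶6 is the liquidated-damages amount, defined by reference to ¶3, so ¶6 cannot stand once ¶3 is removed. ¶1 mentions ¶6 but its own obligation stands independently of ¶6, so ¶1 is not affected. ¶4 makes ¶1 an essential term, but ¶1 is unaffected, so the severability proviso in ¶4 preserves the remaining provisions. The provisions still in force are ¶1 and ¶4. ¶1 is among the surviving provisions, so the answer is yes.

Yes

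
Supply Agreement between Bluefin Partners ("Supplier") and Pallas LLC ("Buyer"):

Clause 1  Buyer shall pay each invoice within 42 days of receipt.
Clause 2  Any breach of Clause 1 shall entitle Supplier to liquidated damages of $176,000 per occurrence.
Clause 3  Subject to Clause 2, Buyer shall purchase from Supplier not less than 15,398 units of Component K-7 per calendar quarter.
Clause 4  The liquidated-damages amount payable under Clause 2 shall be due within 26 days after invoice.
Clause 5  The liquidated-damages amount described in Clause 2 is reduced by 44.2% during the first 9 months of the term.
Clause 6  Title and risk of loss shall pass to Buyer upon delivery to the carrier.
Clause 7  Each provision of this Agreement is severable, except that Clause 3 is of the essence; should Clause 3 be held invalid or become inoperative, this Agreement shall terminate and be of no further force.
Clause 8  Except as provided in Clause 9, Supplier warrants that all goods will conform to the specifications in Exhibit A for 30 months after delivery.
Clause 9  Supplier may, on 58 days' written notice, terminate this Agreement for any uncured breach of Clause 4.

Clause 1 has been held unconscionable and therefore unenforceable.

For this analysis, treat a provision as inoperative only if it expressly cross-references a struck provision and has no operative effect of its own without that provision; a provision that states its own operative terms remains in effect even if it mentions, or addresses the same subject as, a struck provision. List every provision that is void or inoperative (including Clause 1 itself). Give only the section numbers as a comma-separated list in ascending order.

Clause 1 is struck. Clause 2 operates only by reference to Clause 1, so it falls with Clause 1. Clause 4 operates only by reference to Clause 2, so it falls with Clause 2. The whole of Clause 5 is the introductory reduction to the liquidated-damages amount, defined by reference to Clause 2, so Clause 5 cannot stand once Clause 2 is removed. Clause 9 has no operative effect of its own apart from Clause 4 and is therefore inoperative. Clause 3 mentions Clause 2 but its own obligation stands independently of Clause 2, so Clause 3 is not affected. Clause 8 mentions Clause 9 but its own obligation stands independently of Clause 9, so Clause 8 is not affected. Clause 7 makes Clause 3 an essential term, but Clause 3 is unaffected, so the severability proviso in Clause 7 preserves the remaining provisions. The provisions still in force are Clause 3, Clause 6, Clause 7, and Clause 8.

1, 2, 4, 5, 9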